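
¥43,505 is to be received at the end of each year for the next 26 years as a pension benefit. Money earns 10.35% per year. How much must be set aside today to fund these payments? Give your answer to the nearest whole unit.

¥387,865

This is an ordinary annuity: 26 payments of ¥43,505 at the end of each year.
Periodic rate r = 0.1035 per year.
PV = PMT × [(1 − (1+r)^−n)/r] = 43,505 × [1 − (1+r)^−26] / r = ¥387,865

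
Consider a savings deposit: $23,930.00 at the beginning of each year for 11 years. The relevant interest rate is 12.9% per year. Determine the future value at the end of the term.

$586,139.59

This is an annuity due: 11 deposits of $23,930.00 at the beginning of each year.
Periodic rate r = 0.129 per year.
FV = PMT × [((1+r)^n − 1)/r] × (1+r) = 23,930 × [(1+r)^11 − 1] / r × (1+r) = $586,139.59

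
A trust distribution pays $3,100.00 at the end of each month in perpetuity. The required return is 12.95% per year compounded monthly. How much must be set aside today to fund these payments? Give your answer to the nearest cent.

Periodic rate r = 0.1295/12 per month.
Level perpetuity: PV = PMT / r = 3,100 / (0.1295/12) = $287,258.69.

$287,258.69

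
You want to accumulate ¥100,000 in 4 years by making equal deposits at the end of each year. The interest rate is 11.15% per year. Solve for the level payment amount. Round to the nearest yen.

Level ordinary annuity; solve FV = PMT × [((1+r)^n − 1)/r] for PMT.
Periodic rate r = 0.1115 per year.
With n = 4: PMT = 100,000 / ([((1+r)^n − 1)/r]) = ¥21,186

¥21,186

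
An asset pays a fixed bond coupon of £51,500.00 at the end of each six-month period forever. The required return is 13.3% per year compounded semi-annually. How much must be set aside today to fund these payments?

£774,436.09

Periodic rate r = 0.133/2 per half-year.
Level perpetuity: PV = PMT / r = 51,500 / (0.133/2) = £774,436.09.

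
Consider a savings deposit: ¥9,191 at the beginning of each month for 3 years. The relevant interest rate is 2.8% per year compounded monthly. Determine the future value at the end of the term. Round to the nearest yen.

¥345,555

This is an annuity due: 36 deposits of ¥9,191 at the beginning of each month.
Periodic rate r = 0.028/12 per month; n is counted in months.
FV = PMT × [((1+r)^n − 1)/r] × (1+r) = 9,191 × [(1+r)^36 − 1] / r × (1+r) = ¥345,555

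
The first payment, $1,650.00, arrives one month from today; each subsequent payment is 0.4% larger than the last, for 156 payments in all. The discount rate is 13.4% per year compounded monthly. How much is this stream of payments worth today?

$154,326.26

Periodic rate r = 0.134/12 per month; n is counted in months.
Growing ordinary annuity: PV = PMT₁ × [1 − ((1+g)/(1+r))^n] / (r − g) = 1,650 × [1 − ((1+0.004)/(1+r))^156] / (r − 0.004) = $154,326.26.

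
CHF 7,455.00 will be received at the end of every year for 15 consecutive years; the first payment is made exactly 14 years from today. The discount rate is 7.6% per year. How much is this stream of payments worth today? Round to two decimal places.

Ordinary annuity of 15 payments, first payment at period 14.
Periodic rate r = 0.076 per year.
The ordinary-annuity PV formula values the stream one period before the first payment (period 13); discount that back 13 periods:
PV₀ = 7,455 × [1 − (1+r)^−15] / r × (1+r)^−13 = CHF 25,235.66

CHF 25,235.66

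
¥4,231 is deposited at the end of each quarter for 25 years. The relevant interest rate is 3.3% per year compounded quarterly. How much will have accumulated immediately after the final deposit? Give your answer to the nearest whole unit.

¥653,457

This is an ordinary annuity: 100 deposits of ¥4,231 at the end of each quarter.
Periodic rate r = 0.033/4 per quarter; n is counted in quarters.
FV = PMT × [((1+r)^n − 1)/r] = 4,231 × [(1+r)^100 − 1] / r = ¥653,457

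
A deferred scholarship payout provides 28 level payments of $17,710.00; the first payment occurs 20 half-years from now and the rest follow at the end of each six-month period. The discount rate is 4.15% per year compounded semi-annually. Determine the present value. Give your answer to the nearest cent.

$252,660.31

Ordinary annuity of 28 payments, first payment at period 20.
Periodic rate r = 0.0415/2 per half-year; n is counted in half-years.
The ordinary-annuity PV formula values the stream one period before the first payment (period 19); discount that back 19 periods:
PV₀ = 17,710 × [1 − (1+r)^−28] / r × (1+r)^−19 = $252,660.31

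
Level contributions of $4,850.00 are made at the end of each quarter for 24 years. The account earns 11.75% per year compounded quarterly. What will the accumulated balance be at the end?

This is an ordinary annuity: 96 deposits of $4,850.00 at the end of each quarter.
Periodic rate r = 0.1175/4 per quarter; n is counted in quarters.
FV = PMT × [((1+r)^n − 1)/r] = 4,850 × [(1+r)^96 − 1] / r = $2,494,583.79

$2,494,583.79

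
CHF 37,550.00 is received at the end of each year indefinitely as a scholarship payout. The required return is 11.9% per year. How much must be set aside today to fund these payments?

Periodic rate r = 0.119 per year.
Level perpetuity: PV = PMT / r = 37,550 / (0.119) = CHF 315,546.22.

CHF 315,546.22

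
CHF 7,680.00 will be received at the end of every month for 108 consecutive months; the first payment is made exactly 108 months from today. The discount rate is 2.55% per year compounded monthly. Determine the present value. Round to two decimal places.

Ordinary annuity of 108 payments, first payment at period 108.
Periodic rate r = 0.0255/12 per month; n is counted in months.
The ordinary-annuity PV formula values the stream one period before the first payment (period 107); discount that back 107 periods:
PV₀ = 7,680 × [1 − (1+r)^−108] / r × (1+r)^−107 = CHF 589,996.25

CHF 589,996.25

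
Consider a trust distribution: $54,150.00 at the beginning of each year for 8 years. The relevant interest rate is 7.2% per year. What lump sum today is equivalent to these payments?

$343,956.14

This is an annuity due: 8 payments of $54,150.00 at the beginning of each year.
Periodic rate r = 0.072 per year.
PV = PMT × [(1 − (1+r)^−n)/r] × (1+r) = 54,150 × [1 − (1+r)^−8] / r × (1+r) = $343,956.14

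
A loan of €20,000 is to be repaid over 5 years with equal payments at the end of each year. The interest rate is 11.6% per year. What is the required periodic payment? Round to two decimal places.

Level ordinary annuity; solve PV = PMT × [(1 − (1+r)^−n)/r] for PMT.
Periodic rate r = 0.116 per year.
With n = 5: PMT = 20,000 / ([(1 − (1+r)^−n)/r]) = €5,493.32

€5,493.32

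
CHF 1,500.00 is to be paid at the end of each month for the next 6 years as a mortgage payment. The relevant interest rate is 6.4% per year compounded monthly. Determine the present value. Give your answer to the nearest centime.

CHF 89,486.22

This is an ordinary annuity: 72 payments of CHF 1,500.00 at the end of each month.
Periodic rate r = 0.064/12 per month; n is counted in months.
PV = PMT × [(1 − (1+r)^−n)/r] = 1,500 × [1 − (1+r)^−72] / r = CHF 89,486.22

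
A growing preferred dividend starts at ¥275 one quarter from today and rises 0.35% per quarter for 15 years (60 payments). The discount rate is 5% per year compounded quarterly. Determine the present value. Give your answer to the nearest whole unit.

Periodic rate r = 0.05/4 per quarter; n is counted in quarters.
Growing ordinary annuity: PV = PMT₁ × [1 − ((1+g)/(1+r))^n] / (r − g) = 275 × [1 − ((1+0.0035)/(1+r))^60] / (r − 0.0035) = ¥12,673.

¥12,673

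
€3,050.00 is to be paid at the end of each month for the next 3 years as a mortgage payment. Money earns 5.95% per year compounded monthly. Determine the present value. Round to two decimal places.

€100,331.30

This is an ordinary annuity: 36 payments of €3,050.00 at the end of each month.
Periodic rate r = 0.0595/12 per month; n is counted in months.
PV = PMT × [(1 − (1+r)^−n)/r] = 3,050 × [1 − (1+r)^−36] / r = €100,331.30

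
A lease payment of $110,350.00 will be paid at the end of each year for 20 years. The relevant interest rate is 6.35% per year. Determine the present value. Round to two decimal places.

$1,230,514.12

This is an ordinary annuity: 20 payments of $110,350.00 at the end of each year.
Periodic rate r = 0.0635 per year.
PV = PMT × [(1 − (1+r)^−n)/r] = 110,350 × [1 − (1+r)^−20] / r = $1,230,514.12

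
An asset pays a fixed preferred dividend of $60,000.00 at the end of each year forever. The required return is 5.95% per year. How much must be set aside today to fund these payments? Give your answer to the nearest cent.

$1,008,403.36

Periodic rate r = 0.0595 per year.
Level perpetuity: PV = PMT / r = 60,000 / (0.0595) = $1,008,403.36.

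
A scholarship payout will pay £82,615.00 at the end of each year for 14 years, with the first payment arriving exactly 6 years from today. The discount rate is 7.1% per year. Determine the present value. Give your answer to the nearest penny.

£509,676.17

Ordinary annuity of 14 payments, first payment at period 6.
Periodic rate r = 0.071 per year.
The ordinary-annuity PV formula values the stream one period before the first payment (period 5); discount that back 5 periods:
PV₀ = 82,615 × [1 − (1+r)^−14] / r × (1+r)^−5 = £509,676.17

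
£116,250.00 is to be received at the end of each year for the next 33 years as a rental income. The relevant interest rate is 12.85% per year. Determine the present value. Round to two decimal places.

This is an ordinary annuity: 33 payments of £116,250.00 at the end of each year.
Periodic rate r = 0.1285 per year.
PV = PMT × [(1 − (1+r)^−n)/r] = 116,250 × [1 − (1+r)^−33] / r = £887,922.21

£887,922.21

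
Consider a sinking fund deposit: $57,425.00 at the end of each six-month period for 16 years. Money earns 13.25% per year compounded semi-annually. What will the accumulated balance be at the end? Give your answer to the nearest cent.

This is an ordinary annuity: 32 deposits of $57,425.00 at the end of each six-month period.
Periodic rate r = 0.1325/2 per half-year; n is counted in half-years.
FV = PMT × [((1+r)^n − 1)/r] = 57,425 × [(1+r)^32 − 1] / r = $5,884,773.82

$5,884,773.82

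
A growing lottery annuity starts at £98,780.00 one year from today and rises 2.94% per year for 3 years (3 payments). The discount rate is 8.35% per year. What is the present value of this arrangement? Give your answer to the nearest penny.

£260,073.63

Periodic rate r = 0.0835 per year.
Growing ordinary annuity: PV = PMT₁ × [1 − ((1+g)/(1+r))^n] / (r − g) = 98,780 × [1 − ((1+0.0294)/(1+r))^3] / (r − 0.0294) = £260,073.63.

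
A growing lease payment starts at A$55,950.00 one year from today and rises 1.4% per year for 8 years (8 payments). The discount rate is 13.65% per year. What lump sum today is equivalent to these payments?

Periodic rate r = 0.1365 per year.
Growing ordinary annuity: PV = PMT₁ × [1 − ((1+g)/(1+r))^n] / (r − g) = 55,950 × [1 − ((1+0.014)/(1+r))^8] / (r − 0.014) = A$273,329.29.

A$273,329.29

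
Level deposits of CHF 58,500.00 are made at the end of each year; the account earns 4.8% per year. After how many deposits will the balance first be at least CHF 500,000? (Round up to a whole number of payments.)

Periodic rate r = 0.048 per year.
Ordinary annuity FV: 500,000 = 58,500 × [((1+r)^n − 1)/r].
(1+r)^n = 1 + 500,000 × r / 58,500, so n = ln(1 + 500,000·r/58,500) / ln(1+r) = 7.33.
Round up to a whole number of payments: n = 8.

8 payments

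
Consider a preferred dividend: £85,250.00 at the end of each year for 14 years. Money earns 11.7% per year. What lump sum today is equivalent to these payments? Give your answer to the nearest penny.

£573,834.92

This is an ordinary annuity: 14 payments of £85,250.00 at the end of each year.
Periodic rate r = 0.117 per year.
PV = PMT × [(1 − (1+r)^−n)/r] = 85,250 × [1 − (1+r)^−14] / r = £573,834.92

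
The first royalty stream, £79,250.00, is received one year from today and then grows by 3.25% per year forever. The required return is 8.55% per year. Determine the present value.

£1,495,283.02

Periodic rate r = 0.0855 per year.
Growing perpetuity (Gordon): PV = PMT₁ / (r − g) = 79,250 / (r − 0.0325) = £1,495,283.02.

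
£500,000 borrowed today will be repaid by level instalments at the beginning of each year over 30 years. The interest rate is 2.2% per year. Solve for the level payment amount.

Level annuity due; solve PV = PMT × [(1 − (1+r)^−n)/r] × (1+r) for PMT.
Periodic rate r = 0.022 per year.
With n = 30: PMT = 500,000 / ([(1 − (1+r)^−n)/r] × (1+r)) = £22,449.67

£22,449.67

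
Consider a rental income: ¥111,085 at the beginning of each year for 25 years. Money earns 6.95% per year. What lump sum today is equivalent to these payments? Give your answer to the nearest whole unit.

¥1,390,767

This is an annuity due: 25 payments of ¥111,085 at the beginning of each year.
Periodic rate r = 0.0695 per year.
PV = PMT × [(1 − (1+r)^−n)/r] × (1+r) = 111,085 × [1 − (1+r)^−25] / r × (1+r) = ¥1,390,767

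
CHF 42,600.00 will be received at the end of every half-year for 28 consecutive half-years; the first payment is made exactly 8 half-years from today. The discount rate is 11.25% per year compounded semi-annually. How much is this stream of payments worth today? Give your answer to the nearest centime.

CHF 404,775.84

Ordinary annuity of 28 payments, first payment at period 8.
Periodic rate r = 0.1125/2 per half-year; n is counted in half-years.
The ordinary-annuity PV formula values the stream one period before the first payment (period 7); discount that back 7 periods:
PV₀ = 42,600 × [1 − (1+r)^−28] / r × (1+r)^−7 = CHF 404,775.84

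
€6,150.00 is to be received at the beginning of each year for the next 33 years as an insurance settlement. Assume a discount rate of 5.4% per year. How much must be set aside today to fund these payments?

This is an annuity due: 33 payments of €6,150.00 at the beginning of each year.
Periodic rate r = 0.054 per year.
PV = PMT × [(1 − (1+r)^−n)/r] × (1+r) = 6,150 × [1 − (1+r)^−33] / r × (1+r) = €98,875.67

€98,875.67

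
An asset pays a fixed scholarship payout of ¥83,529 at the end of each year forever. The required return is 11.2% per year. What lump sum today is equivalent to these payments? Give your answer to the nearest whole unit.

¥745,795

Periodic rate r = 0.112 per year.
Level perpetuity: PV = PMT / r = 83,529 / (0.112) = ¥745,795.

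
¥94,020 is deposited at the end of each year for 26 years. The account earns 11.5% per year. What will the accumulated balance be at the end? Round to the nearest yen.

¥13,039,427

This is an ordinary annuity: 26 deposits of ¥94,020 at the end of each year.
Periodic rate r = 0.115 per year.
FV = PMT × [((1+r)^n − 1)/r] = 94,020 × [(1+r)^26 − 1] / r = ¥13,039,427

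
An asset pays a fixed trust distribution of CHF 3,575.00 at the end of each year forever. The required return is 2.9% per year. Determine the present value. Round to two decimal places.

Periodic rate r = 0.029 per year.
Level perpetuity: PV = PMT / r = 3,575 / (0.029) = CHF 123,275.86.

CHF 123,275.86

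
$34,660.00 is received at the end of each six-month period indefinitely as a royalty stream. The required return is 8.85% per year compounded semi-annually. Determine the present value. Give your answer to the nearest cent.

Periodic rate r = 0.0885/2 per half-year.
Level perpetuity: PV = PMT / r = 34,660 / (0.0885/2) = $783,276.84.

$783,276.84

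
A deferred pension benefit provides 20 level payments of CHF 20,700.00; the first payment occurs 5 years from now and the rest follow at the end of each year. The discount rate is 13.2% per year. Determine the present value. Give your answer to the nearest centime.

CHF 87,501.76

Ordinary annuity of 20 payments, first payment at period 5.
Periodic rate r = 0.132 per year.
The ordinary-annuity PV formula values the stream one period before the first payment (period 4); discount that back 4 periods:
PV₀ = 20,700 × [1 − (1+r)^−20] / r × (1+r)^−4 = CHF 87,501.76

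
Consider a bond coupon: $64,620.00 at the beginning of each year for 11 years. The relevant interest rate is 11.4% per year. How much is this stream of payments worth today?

This is an annuity due: 11 payments of $64,620.00 at the beginning of each year.
Periodic rate r = 0.114 per year.
PV = PMT × [(1 − (1+r)^−n)/r] × (1+r) = 64,620 × [1 − (1+r)^−11] / r × (1+r) = $438,882.54

$438,882.54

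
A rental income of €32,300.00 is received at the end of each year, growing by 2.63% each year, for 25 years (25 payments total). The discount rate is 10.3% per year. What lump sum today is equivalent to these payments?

Periodic rate r = 0.103 per year.
Growing ordinary annuity: PV = PMT₁ × [1 − ((1+g)/(1+r))^n] / (r − g) = 32,300 × [1 − ((1+0.0263)/(1+r))^25] / (r − 0.0263) = €351,638.41.

€351,638.41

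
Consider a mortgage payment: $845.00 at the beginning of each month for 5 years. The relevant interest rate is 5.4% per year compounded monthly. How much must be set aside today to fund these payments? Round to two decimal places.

$44,544.78

This is an annuity due: 60 payments of $845.00 at the beginning of each month.
Periodic rate r = 0.054/12 per month; n is counted in months.
PV = PMT × [(1 − (1+r)^−n)/r] × (1+r) = 845 × [1 − (1+r)^−60] / r × (1+r) = $44,544.78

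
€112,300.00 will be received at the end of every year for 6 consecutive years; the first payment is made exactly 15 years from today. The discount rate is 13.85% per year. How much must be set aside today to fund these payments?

Ordinary annuity of 6 payments, first payment at period 15.
Periodic rate r = 0.1385 per year.
The ordinary-annuity PV formula values the stream one period before the first payment (period 14); discount that back 14 periods:
PV₀ = 112,300 × [1 − (1+r)^−6] / r × (1+r)^−14 = €71,335.26

€71,335.26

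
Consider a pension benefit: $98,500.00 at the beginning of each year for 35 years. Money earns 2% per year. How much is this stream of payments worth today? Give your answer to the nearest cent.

$2,511,611.28

This is an annuity due: 35 payments of $98,500.00 at the beginning of each year.
Periodic rate r = 0.02 per year.
PV = PMT × [(1 − (1+r)^−n)/r] × (1+r) = 98,500 × [1 − (1+r)^−35] / r × (1+r) = $2,511,611.28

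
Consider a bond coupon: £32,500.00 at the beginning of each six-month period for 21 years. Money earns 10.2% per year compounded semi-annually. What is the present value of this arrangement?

£586,845.87

This is an annuity due: 42 payments of £32,500.00 at the beginning of each six-month period.
Periodic rate r = 0.102/2 per half-year; n is counted in half-years.
PV = PMT × [(1 − (1+r)^−n)/r] × (1+r) = 32,500 × [1 − (1+r)^−42] / r × (1+r) = £586,845.87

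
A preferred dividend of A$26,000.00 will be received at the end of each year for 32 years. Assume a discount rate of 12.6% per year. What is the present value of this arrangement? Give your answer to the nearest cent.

This is an ordinary annuity: 32 payments of A$26,000.00 at the end of each year.
Periodic rate r = 0.126 per year.
PV = PMT × [(1 − (1+r)^−n)/r] = 26,000 × [1 − (1+r)^−32] / r = A$201,721.41

A$201,721.41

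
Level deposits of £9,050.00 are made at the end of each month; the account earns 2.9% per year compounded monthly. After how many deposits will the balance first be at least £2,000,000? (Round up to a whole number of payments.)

178 payments

Periodic rate r = 0.029/12 per month; n is counted in months.
Ordinary annuity FV: 2,000,000 = 9,050 × [((1+r)^n − 1)/r].
(1+r)^n = 1 + 2,000,000 × r / 9,050, so n = ln(1 + 2,000,000·r/9,050) / ln(1+r) = 177.29.
Round up to a whole number of payments: n = 178.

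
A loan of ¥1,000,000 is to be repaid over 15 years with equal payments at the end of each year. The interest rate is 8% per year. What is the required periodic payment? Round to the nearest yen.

Level ordinary annuity; solve PV = PMT × [(1 − (1+r)^−n)/r] for PMT.
Periodic rate r = 0.08 per year.
With n = 15: PMT = 1,000,000 / ([(1 − (1+r)^−n)/r]) = ¥116,830

¥116,830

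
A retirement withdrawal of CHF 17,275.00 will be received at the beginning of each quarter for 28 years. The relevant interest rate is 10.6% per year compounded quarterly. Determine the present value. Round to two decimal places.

CHF 633,407.49

This is an annuity due: 112 payments of CHF 17,275.00 at the beginning of each quarter.
Periodic rate r = 0.106/4 per quarter; n is counted in quarters.
PV = PMT × [(1 − (1+r)^−n)/r] × (1+r) = 17,275 × [1 − (1+r)^−112] / r × (1+r) = CHF 633,407.49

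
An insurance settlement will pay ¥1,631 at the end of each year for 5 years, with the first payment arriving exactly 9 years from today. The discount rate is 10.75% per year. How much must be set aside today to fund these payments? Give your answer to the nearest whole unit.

¥2,680

Ordinary annuity of 5 payments, first payment at period 9.
Periodic rate r = 0.1075 per year.
The ordinary-annuity PV formula values the stream one period before the first payment (period 8); discount that back 8 periods:
PV₀ = 1,631 × [1 − (1+r)^−5] / r × (1+r)^−8 = ¥2,680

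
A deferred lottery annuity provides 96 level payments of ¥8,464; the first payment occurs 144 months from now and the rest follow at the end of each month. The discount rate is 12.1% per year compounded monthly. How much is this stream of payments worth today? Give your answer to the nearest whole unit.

¥123,623

Ordinary annuity of 96 payments, first payment at period 144.
Periodic rate r = 0.121/12 per month; n is counted in months.
The ordinary-annuity PV formula values the stream one period before the first payment (period 143); discount that back 143 periods:
PV₀ = 8,464 × [1 − (1+r)^−96] / r × (1+r)^−143 = ¥123,623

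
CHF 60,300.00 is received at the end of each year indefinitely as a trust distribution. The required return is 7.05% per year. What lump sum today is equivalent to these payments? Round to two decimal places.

CHF 855,319.15

Periodic rate r = 0.0705 per year.
Level perpetuity: PV = PMT / r = 60,300 / (0.0705) = CHF 855,319.15.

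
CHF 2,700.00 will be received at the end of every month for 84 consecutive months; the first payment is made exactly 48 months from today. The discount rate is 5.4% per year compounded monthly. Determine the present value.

CHF 152,648.98

Ordinary annuity of 84 payments, first payment at period 48.
Periodic rate r = 0.054/12 per month; n is counted in months.
The ordinary-annuity PV formula values the stream one period before the first payment (period 47); discount that back 47 periods:
PV₀ = 2,700 × [1 − (1+r)^−84] / r × (1+r)^−47 = CHF 152,648.98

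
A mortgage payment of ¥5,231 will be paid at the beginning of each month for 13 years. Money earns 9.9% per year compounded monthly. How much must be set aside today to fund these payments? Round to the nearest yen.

¥461,850

This is an annuity due: 156 payments of ¥5,231 at the beginning of each month.
Periodic rate r = 0.099/12 per month; n is counted in months.
PV = PMT × [(1 − (1+r)^−n)/r] × (1+r) = 5,231 × [1 − (1+r)^−156] / r × (1+r) = ¥461,850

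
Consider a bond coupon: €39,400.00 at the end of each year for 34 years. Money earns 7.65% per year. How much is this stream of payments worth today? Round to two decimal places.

€473,022.20

This is an ordinary annuity: 34 payments of €39,400.00 at the end of each year.
Periodic rate r = 0.0765 per year.
PV = PMT × [(1 − (1+r)^−n)/r] = 39,400 × [1 − (1+r)^−34] / r = €473,022.20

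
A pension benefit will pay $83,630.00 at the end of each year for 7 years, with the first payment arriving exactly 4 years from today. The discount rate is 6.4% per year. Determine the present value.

Ordinary annuity of 7 payments, first payment at period 4.
Periodic rate r = 0.064 per year.
The ordinary-annuity PV formula values the stream one period before the first payment (period 3); discount that back 3 periods:
PV₀ = 83,630 × [1 − (1+r)^−7] / r × (1+r)^−3 = $382,125.54

$382,125.54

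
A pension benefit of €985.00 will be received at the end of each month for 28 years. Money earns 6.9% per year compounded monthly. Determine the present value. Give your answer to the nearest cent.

€146,351.82

This is an ordinary annuity: 336 payments of €985.00 at the end of each month.
Periodic rate r = 0.069/12 per month; n is counted in months.
PV = PMT × [(1 − (1+r)^−n)/r] = 985 × [1 − (1+r)^−336] / r = €146,351.82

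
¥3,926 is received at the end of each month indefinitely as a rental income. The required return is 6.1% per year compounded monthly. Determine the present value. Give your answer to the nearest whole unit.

Periodic rate r = 0.061/12 per month.
Level perpetuity: PV = PMT / r = 3,926 / (0.061/12) = ¥772,328.

¥772,328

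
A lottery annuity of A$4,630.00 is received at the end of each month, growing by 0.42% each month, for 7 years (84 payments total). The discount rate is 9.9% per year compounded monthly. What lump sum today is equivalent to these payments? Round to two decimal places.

Periodic rate r = 0.099/12 per month; n is counted in months.
Growing ordinary annuity: PV = PMT₁ × [1 − ((1+g)/(1+r))^n] / (r − g) = 4,630 × [1 − ((1+0.0042)/(1+r))^84] / (r − 0.0042) = A$327,956.10.

A$327,956.10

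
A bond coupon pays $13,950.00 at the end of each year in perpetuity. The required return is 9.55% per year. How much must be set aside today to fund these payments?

$146,073.30

Periodic rate r = 0.0955 per year.
Level perpetuity: PV = PMT / r = 13,950 / (0.0955) = $146,073.30.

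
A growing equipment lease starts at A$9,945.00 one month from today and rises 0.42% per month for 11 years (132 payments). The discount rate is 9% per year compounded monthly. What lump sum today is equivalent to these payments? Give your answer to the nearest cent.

Periodic rate r = 0.09/12 per month; n is counted in months.
Growing ordinary annuity: PV = PMT₁ × [1 − ((1+g)/(1+r))^n] / (r − g) = 9,945 × [1 − ((1+0.0042)/(1+r))^132] / (r − 0.0042) = A$1,059,241.73.

A$1,059,241.73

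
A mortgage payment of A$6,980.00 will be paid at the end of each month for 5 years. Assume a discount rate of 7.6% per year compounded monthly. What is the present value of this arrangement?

This is an ordinary annuity: 60 payments of A$6,980.00 at the end of each month.
Periodic rate r = 0.076/12 per month; n is counted in months.
PV = PMT × [(1 − (1+r)^−n)/r] = 6,980 × [1 − (1+r)^−60] / r = A$347,514.34

A$347,514.34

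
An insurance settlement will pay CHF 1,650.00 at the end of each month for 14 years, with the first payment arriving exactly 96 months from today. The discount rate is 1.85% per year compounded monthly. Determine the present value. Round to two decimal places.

CHF 210,821.60

Ordinary annuity of 168 payments, first payment at period 96.
Periodic rate r = 0.0185/12 per month; n is counted in months.
The ordinary-annuity PV formula values the stream one period before the first payment (period 95); discount that back 95 periods:
PV₀ = 1,650 × [1 − (1+r)^−168] / r × (1+r)^−95 = CHF 210,821.60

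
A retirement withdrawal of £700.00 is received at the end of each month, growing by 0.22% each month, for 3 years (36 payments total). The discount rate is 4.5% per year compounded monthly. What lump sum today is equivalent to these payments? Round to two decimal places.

£24,439.12

Periodic rate r = 0.045/12 per month; n is counted in months.
Growing ordinary annuity: PV = PMT₁ × [1 − ((1+g)/(1+r))^n] / (r − g) = 700 × [1 − ((1+0.0022)/(1+r))^36] / (r − 0.0022) = £24,439.12.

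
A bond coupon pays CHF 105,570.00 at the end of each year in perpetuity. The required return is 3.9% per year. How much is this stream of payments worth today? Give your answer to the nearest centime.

CHF 2,706,923.08

Periodic rate r = 0.039 per year.
Level perpetuity: PV = PMT / r = 105,570 / (0.039) = CHF 2,706,923.08.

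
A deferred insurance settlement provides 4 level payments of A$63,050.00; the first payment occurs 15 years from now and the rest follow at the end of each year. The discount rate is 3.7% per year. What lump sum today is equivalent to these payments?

Ordinary annuity of 4 payments, first payment at period 15.
Periodic rate r = 0.037 per year.
The ordinary-annuity PV formula values the stream one period before the first payment (period 14); discount that back 14 periods:
PV₀ = 63,050 × [1 − (1+r)^−4] / r × (1+r)^−14 = A$138,597.00

A$138,597.00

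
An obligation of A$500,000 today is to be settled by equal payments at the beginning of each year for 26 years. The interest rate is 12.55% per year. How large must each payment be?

Level annuity due; solve PV = PMT × [(1 − (1+r)^−n)/r] × (1+r) for PMT.
Periodic rate r = 0.1255 per year.
With n = 26: PMT = 500,000 / ([(1 − (1+r)^−n)/r] × (1+r)) = A$58,456.00

A$58,456.00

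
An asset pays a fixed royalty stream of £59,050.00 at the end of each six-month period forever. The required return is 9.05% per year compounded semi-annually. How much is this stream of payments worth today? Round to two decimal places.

£1,304,972.38

Periodic rate r = 0.0905/2 per half-year.
Level perpetuity: PV = PMT / r = 59,050 / (0.0905/2) = £1,304,972.38.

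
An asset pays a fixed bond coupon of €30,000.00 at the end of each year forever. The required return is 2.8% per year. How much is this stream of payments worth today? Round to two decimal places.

Periodic rate r = 0.028 per year.
Level perpetuity: PV = PMT / r = 30,000 / (0.028) = €1,071,428.57.

€1,071,428.57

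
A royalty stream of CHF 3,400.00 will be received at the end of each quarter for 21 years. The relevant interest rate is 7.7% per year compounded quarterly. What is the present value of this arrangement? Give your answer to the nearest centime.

This is an ordinary annuity: 84 payments of CHF 3,400.00 at the end of each quarter.
Periodic rate r = 0.077/4 per quarter; n is counted in quarters.
PV = PMT × [(1 − (1+r)^−n)/r] = 3,400 × [1 − (1+r)^−84] / r = CHF 141,021.93

CHF 141,021.93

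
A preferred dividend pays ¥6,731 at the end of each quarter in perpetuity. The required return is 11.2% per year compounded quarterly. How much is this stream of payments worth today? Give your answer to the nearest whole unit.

¥240,393

Periodic rate r = 0.112/4 per quarter.
Level perpetuity: PV = PMT / r = 6,731 / (0.112/4) = ¥240,393.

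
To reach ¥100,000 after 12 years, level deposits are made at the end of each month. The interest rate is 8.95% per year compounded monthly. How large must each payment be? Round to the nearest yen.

¥389

Level ordinary annuity; solve FV = PMT × [((1+r)^n − 1)/r] for PMT.
Periodic rate r = 0.0895/12 per month; n is counted in months.
With n = 144: PMT = 100,000 / ([((1+r)^n − 1)/r]) = ¥389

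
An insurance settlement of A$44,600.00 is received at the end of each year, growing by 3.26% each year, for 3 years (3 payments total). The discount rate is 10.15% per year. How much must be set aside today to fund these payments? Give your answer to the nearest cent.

Periodic rate r = 0.1015 per year.
Growing ordinary annuity: PV = PMT₁ × [1 − ((1+g)/(1+r))^n] / (r − g) = 44,600 × [1 − ((1+0.0326)/(1+r))^3] / (r − 0.0326) = A$114,031.02.

A$114,031.02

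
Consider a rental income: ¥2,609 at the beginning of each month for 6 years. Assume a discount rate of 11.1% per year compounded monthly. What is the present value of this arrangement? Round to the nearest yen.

¥137,966

This is an annuity due: 72 payments of ¥2,609 at the beginning of each month.
Periodic rate r = 0.111/12 per month; n is counted in months.
PV = PMT × [(1 − (1+r)^−n)/r] × (1+r) = 2,609 × [1 − (1+r)^−72] / r × (1+r) = ¥137,966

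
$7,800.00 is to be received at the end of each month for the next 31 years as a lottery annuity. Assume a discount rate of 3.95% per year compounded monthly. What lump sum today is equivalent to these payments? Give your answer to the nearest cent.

This is an ordinary annuity: 372 payments of $7,800.00 at the end of each month.
Periodic rate r = 0.0395/12 per month; n is counted in months.
PV = PMT × [(1 − (1+r)^−n)/r] = 7,800 × [1 − (1+r)^−372] / r = $1,671,776.03

$1,671,776.03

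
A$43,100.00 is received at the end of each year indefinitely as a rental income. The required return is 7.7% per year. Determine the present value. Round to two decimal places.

A$559,740.26

Periodic rate r = 0.077 per year.
Level perpetuity: PV = PMT / r = 43,100 / (0.077) = A$559,740.26.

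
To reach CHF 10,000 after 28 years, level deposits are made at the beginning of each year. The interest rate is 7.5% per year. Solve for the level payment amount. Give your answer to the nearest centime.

CHF 106.09

Level annuity due; solve FV = PMT × [((1+r)^n − 1)/r] × (1+r) for PMT.
Periodic rate r = 0.075 per year.
With n = 28: PMT = 10,000 / ([((1+r)^n − 1)/r] × (1+r)) = CHF 106.09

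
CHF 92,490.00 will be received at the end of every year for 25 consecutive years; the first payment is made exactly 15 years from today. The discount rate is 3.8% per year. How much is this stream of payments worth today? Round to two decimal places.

CHF 875,588.88

Ordinary annuity of 25 payments, first payment at period 15.
Periodic rate r = 0.038 per year.
The ordinary-annuity PV formula values the stream one period before the first payment (period 14); discount that back 14 periods:
PV₀ = 92,490 × [1 − (1+r)^−25] / r × (1+r)^−14 = CHF 875,588.88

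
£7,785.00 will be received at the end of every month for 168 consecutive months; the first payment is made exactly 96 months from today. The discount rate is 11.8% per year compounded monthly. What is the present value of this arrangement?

Ordinary annuity of 168 payments, first payment at period 96.
Periodic rate r = 0.118/12 per month; n is counted in months.
The ordinary-annuity PV formula values the stream one period before the first payment (period 95); discount that back 95 periods:
PV₀ = 7,785 × [1 − (1+r)^−168] / r × (1+r)^−95 = £252,110.98

£252,110.98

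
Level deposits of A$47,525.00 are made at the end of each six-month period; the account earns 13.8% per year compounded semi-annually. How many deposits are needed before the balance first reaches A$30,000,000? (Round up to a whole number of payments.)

Periodic rate r = 0.138/2 per half-year; n is counted in half-years.
Ordinary annuity FV: 30,000,000 = 47,525 × [((1+r)^n − 1)/r].
(1+r)^n = 1 + 30,000,000 × r / 47,525, so n = ln(1 + 30,000,000·r/47,525) / ln(1+r) = 56.90.
Round up to a whole number of payments: n = 57.

57 payments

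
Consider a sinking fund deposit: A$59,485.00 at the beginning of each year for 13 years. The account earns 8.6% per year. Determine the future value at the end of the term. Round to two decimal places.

A$1,444,294.21

This is an annuity due: 13 deposits of A$59,485.00 at the beginning of each year.
Periodic rate r = 0.086 per year.
FV = PMT × [((1+r)^n − 1)/r] × (1+r) = 59,485 × [(1+r)^13 − 1] / r × (1+r) = A$1,444,294.21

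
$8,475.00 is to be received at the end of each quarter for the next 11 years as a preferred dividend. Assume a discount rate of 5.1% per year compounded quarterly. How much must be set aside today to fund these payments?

$284,051.84

This is an ordinary annuity: 44 payments of $8,475.00 at the end of each quarter.
Periodic rate r = 0.051/4 per quarter; n is counted in quarters.
PV = PMT × [(1 − (1+r)^−n)/r] = 8,475 × [1 − (1+r)^−44] / r = $284,051.84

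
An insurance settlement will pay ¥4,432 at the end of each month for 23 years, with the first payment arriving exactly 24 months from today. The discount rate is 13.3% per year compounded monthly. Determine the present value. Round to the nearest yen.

Ordinary annuity of 276 payments, first payment at period 24.
Periodic rate r = 0.133/12 per month; n is counted in months.
The ordinary-annuity PV formula values the stream one period before the first payment (period 23); discount that back 23 periods:
PV₀ = 4,432 × [1 − (1+r)^−276] / r × (1+r)^−23 = ¥295,521

¥295,521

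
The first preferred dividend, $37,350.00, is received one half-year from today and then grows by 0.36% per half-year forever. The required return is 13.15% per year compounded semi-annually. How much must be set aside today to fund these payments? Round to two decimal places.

$600,965.41

Periodic rate r = 0.1315/2 per half-year.
Growing perpetuity (Gordon): PV = PMT₁ / (r − g) = 37,350 / (r − 0.0036) = $600,965.41.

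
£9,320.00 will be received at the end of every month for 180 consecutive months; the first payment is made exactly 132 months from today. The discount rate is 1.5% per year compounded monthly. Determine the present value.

£1,274,772.71

Ordinary annuity of 180 payments, first payment at period 132.
Periodic rate r = 0.015/12 per month; n is counted in months.
The ordinary-annuity PV formula values the stream one period before the first payment (period 131); discount that back 131 periods:
PV₀ = 9,320 × [1 − (1+r)^−180] / r × (1+r)^−131 = £1,274,772.71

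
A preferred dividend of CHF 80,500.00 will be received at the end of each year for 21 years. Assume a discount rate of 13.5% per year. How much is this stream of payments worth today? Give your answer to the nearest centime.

This is an ordinary annuity: 21 payments of CHF 80,500.00 at the end of each year.
Periodic rate r = 0.135 per year.
PV = PMT × [(1 − (1+r)^−n)/r] = 80,500 × [1 − (1+r)^−21] / r = CHF 554,556.63

CHF 554,556.63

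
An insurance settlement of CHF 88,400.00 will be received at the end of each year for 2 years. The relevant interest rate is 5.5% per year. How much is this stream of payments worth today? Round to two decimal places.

CHF 163,214.66

This is an ordinary annuity: 2 payments of CHF 88,400.00 at the end of each year.
Periodic rate r = 0.055 per year.
PV = PMT × [(1 − (1+r)^−n)/r] = 88,400 × [1 − (1+r)^−2] / r = CHF 163,214.66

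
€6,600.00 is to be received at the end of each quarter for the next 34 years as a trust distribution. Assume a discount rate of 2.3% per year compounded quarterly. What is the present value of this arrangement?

This is an ordinary annuity: 136 payments of €6,600.00 at the end of each quarter.
Periodic rate r = 0.023/4 per quarter; n is counted in quarters.
PV = PMT × [(1 − (1+r)^−n)/r] = 6,600 × [1 − (1+r)^−136] / r = €621,529.59

€621,529.59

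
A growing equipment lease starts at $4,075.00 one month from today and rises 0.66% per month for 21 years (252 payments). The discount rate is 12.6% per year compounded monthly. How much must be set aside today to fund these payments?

$650,545.01

Periodic rate r = 0.126/12 per month; n is counted in months.
Growing ordinary annuity: PV = PMT₁ × [1 − ((1+g)/(1+r))^n] / (r − g) = 4,075 × [1 − ((1+0.0066)/(1+r))^252] / (r − 0.0066) = $650,545.01.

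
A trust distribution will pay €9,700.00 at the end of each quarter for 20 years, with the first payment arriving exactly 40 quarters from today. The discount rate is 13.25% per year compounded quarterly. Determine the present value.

Ordinary annuity of 80 payments, first payment at period 40.
Periodic rate r = 0.1325/4 per quarter; n is counted in quarters.
The ordinary-annuity PV formula values the stream one period before the first payment (period 39); discount that back 39 periods:
PV₀ = 9,700 × [1 − (1+r)^−80] / r × (1+r)^−39 = €76,099.44

€76,099.44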